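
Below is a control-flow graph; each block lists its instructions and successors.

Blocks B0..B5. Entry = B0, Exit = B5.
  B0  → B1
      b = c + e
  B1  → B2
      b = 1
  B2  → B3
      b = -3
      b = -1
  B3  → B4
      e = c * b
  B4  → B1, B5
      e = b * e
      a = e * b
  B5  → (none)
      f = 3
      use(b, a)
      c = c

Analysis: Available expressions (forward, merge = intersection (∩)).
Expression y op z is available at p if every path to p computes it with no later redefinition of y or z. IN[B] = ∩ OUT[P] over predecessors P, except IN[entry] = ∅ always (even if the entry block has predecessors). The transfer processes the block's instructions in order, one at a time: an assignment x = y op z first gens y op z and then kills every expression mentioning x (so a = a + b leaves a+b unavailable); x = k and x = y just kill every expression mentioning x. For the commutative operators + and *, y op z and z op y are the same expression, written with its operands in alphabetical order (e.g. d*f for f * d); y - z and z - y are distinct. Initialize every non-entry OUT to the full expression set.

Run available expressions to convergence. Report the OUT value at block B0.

Converged values:
  B0:   IN={}   OUT={c+e}
  B1:   IN={}   OUT={}
  B2:   IN={}   OUT={}
  B3:   IN={}   OUT={b*c}
  B4:   IN={b*c}   OUT={b*c, b*e}
  B5:   IN={b*c, b*e}   OUT={b*e}

B0 is the boundary node: IN[B0] = {}
Applying B0's transfer function to that IN value gives OUT[B0] (row B0 above).

Answer: {c+e}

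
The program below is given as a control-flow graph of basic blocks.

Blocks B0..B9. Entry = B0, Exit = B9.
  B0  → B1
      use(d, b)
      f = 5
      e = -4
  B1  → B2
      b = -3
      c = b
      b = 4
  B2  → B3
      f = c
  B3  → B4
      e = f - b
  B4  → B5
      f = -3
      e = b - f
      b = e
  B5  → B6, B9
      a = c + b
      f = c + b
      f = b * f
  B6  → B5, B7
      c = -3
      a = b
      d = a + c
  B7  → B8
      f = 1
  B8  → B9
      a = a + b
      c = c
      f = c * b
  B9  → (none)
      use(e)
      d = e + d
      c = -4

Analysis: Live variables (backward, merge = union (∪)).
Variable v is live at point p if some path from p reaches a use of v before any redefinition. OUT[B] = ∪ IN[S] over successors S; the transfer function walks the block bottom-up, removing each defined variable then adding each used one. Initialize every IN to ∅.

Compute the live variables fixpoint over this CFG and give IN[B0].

Fixpoint table:
  B0:   IN={b, d}   OUT={d}
  B1:   IN={d}   OUT={b, c, d}
  B2:   IN={b, c, d}   OUT={b, c, d, f}
  B3:   IN={b, c, d, f}   OUT={b, c, d}
  B4:   IN={b, c, d}   OUT={b, c, d, e}
  B5:   IN={b, c, d, e}   OUT={b, d, e}
  B6:   IN={b, e}   OUT={a, b, c, d, e}
  B7:   IN={a, b, c, d, e}   OUT={a, b, c, d, e}
  B8:   IN={a, b, c, d, e}   OUT={d, e}
  B9:   IN={d, e}   OUT={}

Merge at B0: OUT[B0] = IN[B1] = {d}
Applying B0's transfer function to that OUT value gives IN[B0] (row B0 above).

Answer: {b, d}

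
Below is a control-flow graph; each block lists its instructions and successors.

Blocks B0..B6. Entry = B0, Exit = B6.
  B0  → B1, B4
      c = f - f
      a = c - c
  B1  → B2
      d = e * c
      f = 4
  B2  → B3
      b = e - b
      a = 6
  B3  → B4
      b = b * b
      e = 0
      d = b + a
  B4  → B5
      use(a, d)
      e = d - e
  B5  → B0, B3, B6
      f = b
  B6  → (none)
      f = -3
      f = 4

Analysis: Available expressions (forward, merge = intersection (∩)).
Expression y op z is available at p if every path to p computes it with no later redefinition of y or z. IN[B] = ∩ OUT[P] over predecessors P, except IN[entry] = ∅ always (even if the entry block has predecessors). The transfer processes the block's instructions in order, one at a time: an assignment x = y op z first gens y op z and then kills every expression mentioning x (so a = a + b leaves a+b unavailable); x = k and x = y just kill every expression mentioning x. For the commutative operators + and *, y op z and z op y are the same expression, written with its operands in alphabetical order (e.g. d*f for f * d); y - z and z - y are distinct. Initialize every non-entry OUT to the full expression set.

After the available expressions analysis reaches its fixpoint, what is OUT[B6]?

Fixpoint table:
  B0:   IN={}   OUT={c-c, f-f}
  B1:   IN={c-c, f-f}   OUT={c*e, c-c}
  B2:   IN={c*e, c-c}   OUT={c*e, c-c}
  B3:   IN={c-c}   OUT={a+b, c-c}
  B4:   IN={c-c}   OUT={c-c}
  B5:   IN={c-c}   OUT={c-c}
  B6:   IN={c-c}   OUT={c-c}

Merge at B6: IN[B6] = OUT[B5] = {c-c}
Applying B6's transfer function to that IN value gives OUT[B6] (row B6 above).

Answer: {c-c}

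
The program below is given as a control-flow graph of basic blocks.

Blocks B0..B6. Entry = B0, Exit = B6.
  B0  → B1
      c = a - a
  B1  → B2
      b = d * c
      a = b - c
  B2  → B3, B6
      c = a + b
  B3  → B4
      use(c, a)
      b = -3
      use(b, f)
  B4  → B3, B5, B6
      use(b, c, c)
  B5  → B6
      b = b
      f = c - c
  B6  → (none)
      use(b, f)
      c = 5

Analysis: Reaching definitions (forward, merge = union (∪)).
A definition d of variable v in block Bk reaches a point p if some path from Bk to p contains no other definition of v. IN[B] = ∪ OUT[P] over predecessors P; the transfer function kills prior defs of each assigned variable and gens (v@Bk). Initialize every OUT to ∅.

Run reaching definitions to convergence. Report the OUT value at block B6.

Answer: {a@B1, b@B1, b@B3, b@B5, c@B6, f@B5}

Working:
Fixpoint table:
  B0:  IN={}  OUT={c@B0}
  B1:  IN={c@B0}  OUT={a@B1, b@B1, c@B0}
  B2:  IN={a@B1, b@B1, c@B0}  OUT={a@B1, b@B1, c@B2}
  B3:  IN={a@B1, b@B1, b@B3, c@B2}  OUT={a@B1, b@B3, c@B2}
  B4:  IN={a@B1, b@B3, c@B2}  OUT={a@B1, b@B3, c@B2}
  B5:  IN={a@B1, b@B3, c@B2}  OUT={a@B1, b@B5, c@B2, f@B5}
  B6:  IN={a@B1, b@B1, b@B3, b@B5, c@B2, f@B5}  OUT={a@B1, b@B1, b@B3, b@B5, c@B6, f@B5}

Merge at B6: IN[B6] = OUT[B2] ⊔ OUT[B4] ⊔ OUT[B5] = {a@B1, b@B1, b@B3, b@B5, c@B2, f@B5}
Applying B6's transfer function to that IN value gives OUT[B6] (row B6 above).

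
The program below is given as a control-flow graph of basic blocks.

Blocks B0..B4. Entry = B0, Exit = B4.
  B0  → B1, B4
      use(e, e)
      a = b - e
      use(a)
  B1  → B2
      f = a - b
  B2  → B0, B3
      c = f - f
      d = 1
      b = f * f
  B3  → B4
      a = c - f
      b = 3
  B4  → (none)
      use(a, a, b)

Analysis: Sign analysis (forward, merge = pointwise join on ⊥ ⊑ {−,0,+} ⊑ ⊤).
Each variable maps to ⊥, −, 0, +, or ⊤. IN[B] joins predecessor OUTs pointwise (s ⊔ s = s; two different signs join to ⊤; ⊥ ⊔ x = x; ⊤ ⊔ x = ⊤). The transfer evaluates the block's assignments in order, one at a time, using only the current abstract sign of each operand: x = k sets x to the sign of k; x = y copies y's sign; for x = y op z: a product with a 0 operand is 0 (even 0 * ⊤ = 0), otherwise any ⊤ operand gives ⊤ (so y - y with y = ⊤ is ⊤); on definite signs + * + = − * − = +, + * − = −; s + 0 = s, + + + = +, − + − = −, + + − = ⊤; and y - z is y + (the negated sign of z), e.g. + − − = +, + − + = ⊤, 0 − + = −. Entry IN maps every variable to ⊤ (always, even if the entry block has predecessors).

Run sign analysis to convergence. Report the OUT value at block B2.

Answer: {a: ⊤, b: ⊤, c: ⊤, d: +, e: ⊤, f: ⊤}

Derivation:
Per-block solution:
  B0:  IN=(all ⊤)  OUT=(all ⊤)
  B1:  IN=(all ⊤)  OUT=(all ⊤)
  B2:  IN=(all ⊤)  OUT={d:+; rest ⊤}
  B3:  IN={d:+; rest ⊤}  OUT={b:+, d:+; rest ⊤}
  B4:  IN=(all ⊤)  OUT=(all ⊤)

Merge at B2: IN[B2] = OUT[B1] = {a: ⊤, b: ⊤, c: ⊤, d: ⊤, e: ⊤, f: ⊤}
Applying B2's transfer function to that IN value gives OUT[B2] (row B2 above).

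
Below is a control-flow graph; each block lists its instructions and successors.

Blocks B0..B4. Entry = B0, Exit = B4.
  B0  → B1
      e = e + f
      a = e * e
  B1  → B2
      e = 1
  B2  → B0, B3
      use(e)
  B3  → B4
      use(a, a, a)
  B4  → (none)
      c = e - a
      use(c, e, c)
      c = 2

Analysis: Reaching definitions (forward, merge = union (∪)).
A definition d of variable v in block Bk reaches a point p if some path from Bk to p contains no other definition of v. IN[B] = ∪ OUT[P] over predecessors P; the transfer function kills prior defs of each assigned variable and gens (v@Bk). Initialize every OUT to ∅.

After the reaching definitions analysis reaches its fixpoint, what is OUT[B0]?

Converged values:
  B0:  IN={a@B0, e@B1}  OUT={a@B0, e@B0}
  B1:  IN={a@B0, e@B0}  OUT={a@B0, e@B1}
  B2:  IN={a@B0, e@B1}  OUT={a@B0, e@B1}
  B3:  IN={a@B0, e@B1}  OUT={a@B0, e@B1}
  B4:  IN={a@B0, e@B1}  OUT={a@B0, c@B4, e@B1}

Merge at B0 (entry node, so the boundary value {} is joined with the incoming edge(s)): IN[B0] = {} ⊔ OUT[B2] = {a@B0, e@B1}
Applying B0's transfer function to that IN value gives OUT[B0] (row B0 above).

Answer: {a@B0, e@B0}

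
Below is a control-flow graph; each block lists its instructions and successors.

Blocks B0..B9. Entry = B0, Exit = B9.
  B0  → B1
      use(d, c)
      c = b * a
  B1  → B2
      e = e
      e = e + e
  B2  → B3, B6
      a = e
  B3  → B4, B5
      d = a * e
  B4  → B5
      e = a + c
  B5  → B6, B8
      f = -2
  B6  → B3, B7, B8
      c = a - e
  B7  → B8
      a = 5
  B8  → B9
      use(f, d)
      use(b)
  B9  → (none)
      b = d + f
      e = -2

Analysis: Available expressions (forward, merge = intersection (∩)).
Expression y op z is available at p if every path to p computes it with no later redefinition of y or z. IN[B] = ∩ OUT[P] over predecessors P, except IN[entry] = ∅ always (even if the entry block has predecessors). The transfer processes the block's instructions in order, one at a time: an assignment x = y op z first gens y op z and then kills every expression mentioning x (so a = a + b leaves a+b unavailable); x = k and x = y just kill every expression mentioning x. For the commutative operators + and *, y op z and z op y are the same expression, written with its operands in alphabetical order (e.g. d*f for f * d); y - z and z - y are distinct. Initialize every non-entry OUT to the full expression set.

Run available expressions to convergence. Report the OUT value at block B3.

Answer: {a*e}

Derivation:
Converged values:
  B0:  IN={}  OUT={a*b}
  B1:  IN={a*b}  OUT={a*b}
  B2:  IN={a*b}  OUT={}
  B3:  IN={}  OUT={a*e}
  B4:  IN={a*e}  OUT={a+c}
  B5:  IN={}  OUT={}
  B6:  IN={}  OUT={a-e}
  B7:  IN={a-e}  OUT={}
  B8:  IN={}  OUT={}
  B9:  IN={}  OUT={d+f}

Merge at B3: IN[B3] = OUT[B2] ∩ OUT[B6] = {}
Applying B3's transfer function to that IN value gives OUT[B3] (row B3 above).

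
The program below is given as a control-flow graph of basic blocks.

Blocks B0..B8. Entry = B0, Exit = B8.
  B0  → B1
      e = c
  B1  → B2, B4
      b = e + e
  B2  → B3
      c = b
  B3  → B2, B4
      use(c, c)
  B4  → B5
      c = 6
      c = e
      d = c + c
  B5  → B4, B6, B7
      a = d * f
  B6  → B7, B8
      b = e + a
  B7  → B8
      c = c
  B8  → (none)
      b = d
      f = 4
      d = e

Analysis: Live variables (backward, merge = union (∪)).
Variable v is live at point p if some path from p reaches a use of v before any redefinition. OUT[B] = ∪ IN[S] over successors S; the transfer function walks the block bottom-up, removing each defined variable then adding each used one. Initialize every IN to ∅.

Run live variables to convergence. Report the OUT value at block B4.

Answer: {c, d, e, f}

Working:
Converged values:
  B0:  IN={c, f}  OUT={e, f}
  B1:  IN={e, f}  OUT={b, e, f}
  B2:  IN={b, e, f}  OUT={b, c, e, f}
  B3:  IN={b, c, e, f}  OUT={b, e, f}
  B4:  IN={e, f}  OUT={c, d, e, f}
  B5:  IN={c, d, e, f}  OUT={a, c, d, e, f}
  B6:  IN={a, c, d, e}  OUT={c, d, e}
  B7:  IN={c, d, e}  OUT={d, e}
  B8:  IN={d, e}  OUT={}

Merge at B4: OUT[B4] = IN[B5] = {c, d, e, f}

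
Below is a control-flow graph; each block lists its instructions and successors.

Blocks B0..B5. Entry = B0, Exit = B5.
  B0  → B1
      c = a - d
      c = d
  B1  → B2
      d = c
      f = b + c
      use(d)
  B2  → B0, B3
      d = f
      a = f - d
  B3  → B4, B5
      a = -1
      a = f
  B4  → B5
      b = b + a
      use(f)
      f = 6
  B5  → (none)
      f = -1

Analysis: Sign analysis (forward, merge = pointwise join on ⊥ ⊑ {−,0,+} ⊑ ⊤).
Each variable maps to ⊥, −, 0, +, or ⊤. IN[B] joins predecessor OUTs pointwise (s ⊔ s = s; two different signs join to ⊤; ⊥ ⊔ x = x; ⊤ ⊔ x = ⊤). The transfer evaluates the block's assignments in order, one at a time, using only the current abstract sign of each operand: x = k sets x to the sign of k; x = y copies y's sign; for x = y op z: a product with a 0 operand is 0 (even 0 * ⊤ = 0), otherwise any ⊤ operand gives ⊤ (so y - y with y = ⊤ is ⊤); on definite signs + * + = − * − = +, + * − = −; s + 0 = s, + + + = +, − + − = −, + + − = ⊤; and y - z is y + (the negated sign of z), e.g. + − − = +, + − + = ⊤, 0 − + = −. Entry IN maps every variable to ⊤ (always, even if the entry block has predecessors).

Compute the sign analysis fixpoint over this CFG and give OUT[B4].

Fixpoint table:
  B0: | IN=(all ⊤) | OUT=(all ⊤)
  B1: | IN=(all ⊤) | OUT=(all ⊤)
  B2: | IN=(all ⊤) | OUT=(all ⊤)
  B3: | IN=(all ⊤) | OUT=(all ⊤)
  B4: | IN=(all ⊤) | OUT={f:+; rest ⊤}
  B5: | IN=(all ⊤) | OUT={f:-; rest ⊤}

Merge at B4: IN[B4] = OUT[B3] = {a: ⊤, b: ⊤, c: ⊤, d: ⊤, e: ⊤, f: ⊤}
Applying B4's transfer function to that IN value gives OUT[B4] (row B4 above).

Answer: {a: ⊤, b: ⊤, c: ⊤, d: ⊤, e: ⊤, f: +}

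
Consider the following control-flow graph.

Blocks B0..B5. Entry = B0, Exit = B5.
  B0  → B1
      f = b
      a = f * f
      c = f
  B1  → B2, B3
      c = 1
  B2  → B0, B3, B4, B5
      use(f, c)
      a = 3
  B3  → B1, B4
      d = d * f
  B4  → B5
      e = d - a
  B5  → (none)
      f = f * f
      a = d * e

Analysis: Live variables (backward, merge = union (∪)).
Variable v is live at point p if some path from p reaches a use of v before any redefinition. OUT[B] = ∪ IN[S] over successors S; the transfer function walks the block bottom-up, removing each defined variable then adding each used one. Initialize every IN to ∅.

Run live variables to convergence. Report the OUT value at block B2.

Fixpoint table:
  B0:   IN={b, d, e}   OUT={a, b, d, e, f}
  B1:   IN={a, b, d, e, f}   OUT={a, b, c, d, e, f}
  B2:   IN={b, c, d, e, f}   OUT={a, b, d, e, f}
  B3:   IN={a, b, d, e, f}   OUT={a, b, d, e, f}
  B4:   IN={a, d, f}   OUT={d, e, f}
  B5:   IN={d, e, f}   OUT={}

Merge at B2: OUT[B2] = IN[B0] ⊔ IN[B3] ⊔ IN[B4] ⊔ IN[B5] = {a, b, d, e, f}

Answer: {a, b, d, e, f}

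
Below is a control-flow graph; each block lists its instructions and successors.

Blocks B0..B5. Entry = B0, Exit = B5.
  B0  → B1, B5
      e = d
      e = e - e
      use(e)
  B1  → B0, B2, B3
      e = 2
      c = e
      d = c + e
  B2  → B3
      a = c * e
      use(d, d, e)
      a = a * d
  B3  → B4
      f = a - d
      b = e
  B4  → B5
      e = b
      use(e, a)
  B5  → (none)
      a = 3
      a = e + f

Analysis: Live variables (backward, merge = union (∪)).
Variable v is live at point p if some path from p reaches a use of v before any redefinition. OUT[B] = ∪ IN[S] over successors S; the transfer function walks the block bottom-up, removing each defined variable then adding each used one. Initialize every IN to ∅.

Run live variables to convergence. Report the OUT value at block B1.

Per-block solution:
  B0: | IN={a, d, f} | OUT={a, e, f}
  B1: | IN={a, f} | OUT={a, c, d, e, f}
  B2: | IN={c, d, e} | OUT={a, d, e}
  B3: | IN={a, d, e} | OUT={a, b, f}
  B4: | IN={a, b, f} | OUT={e, f}
  B5: | IN={e, f} | OUT={}

Merge at B1: OUT[B1] = IN[B0] ⊔ IN[B2] ⊔ IN[B3] = {a, c, d, e, f}

Answer: {a, c, d, e, f}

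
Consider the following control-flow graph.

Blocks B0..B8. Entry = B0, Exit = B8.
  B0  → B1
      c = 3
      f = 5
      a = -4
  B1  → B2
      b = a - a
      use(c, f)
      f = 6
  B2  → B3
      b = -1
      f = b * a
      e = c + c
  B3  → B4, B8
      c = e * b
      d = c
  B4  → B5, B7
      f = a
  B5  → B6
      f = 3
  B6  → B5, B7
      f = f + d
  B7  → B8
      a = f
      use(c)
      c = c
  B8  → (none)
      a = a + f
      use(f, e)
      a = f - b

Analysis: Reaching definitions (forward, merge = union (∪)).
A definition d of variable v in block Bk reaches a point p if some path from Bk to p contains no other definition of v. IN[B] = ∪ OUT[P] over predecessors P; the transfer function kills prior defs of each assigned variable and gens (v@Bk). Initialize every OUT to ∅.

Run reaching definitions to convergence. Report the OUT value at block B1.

Answer: {a@B0, b@B1, c@B0, f@B1}

Trace:
Fixpoint table:
  B0: | IN={} | OUT={a@B0, c@B0, f@B0}
  B1: | IN={a@B0, c@B0, f@B0} | OUT={a@B0, b@B1, c@B0, f@B1}
  B2: | IN={a@B0, b@B1, c@B0, f@B1} | OUT={a@B0, b@B2, c@B0, e@B2, f@B2}
  B3: | IN={a@B0, b@B2, c@B0, e@B2, f@B2} | OUT={a@B0, b@B2, c@B3, d@B3, e@B2, f@B2}
  B4: | IN={a@B0, b@B2, c@B3, d@B3, e@B2, f@B2} | OUT={a@B0, b@B2, c@B3, d@B3, e@B2, f@B4}
  B5: | IN={a@B0, b@B2, c@B3, d@B3, e@B2, f@B4, f@B6} | OUT={a@B0, b@B2, c@B3, d@B3, e@B2, f@B5}
  B6: | IN={a@B0, b@B2, c@B3, d@B3, e@B2, f@B5} | OUT={a@B0, b@B2, c@B3, d@B3, e@B2, f@B6}
  B7: | IN={a@B0, b@B2, c@B3, d@B3, e@B2, f@B4, f@B6} | OUT={a@B7, b@B2, c@B7, d@B3, e@B2, f@B4, f@B6}
  B8: | IN={a@B0, a@B7, b@B2, c@B3, c@B7, d@B3, e@B2, f@B2, f@B4, f@B6} | OUT={a@B8, b@B2, c@B3, c@B7, d@B3, e@B2, f@B2, f@B4, f@B6}

Merge at B1: IN[B1] = OUT[B0] = {a@B0, c@B0, f@B0}
Applying B1's transfer function to that IN value gives OUT[B1] (row B1 above).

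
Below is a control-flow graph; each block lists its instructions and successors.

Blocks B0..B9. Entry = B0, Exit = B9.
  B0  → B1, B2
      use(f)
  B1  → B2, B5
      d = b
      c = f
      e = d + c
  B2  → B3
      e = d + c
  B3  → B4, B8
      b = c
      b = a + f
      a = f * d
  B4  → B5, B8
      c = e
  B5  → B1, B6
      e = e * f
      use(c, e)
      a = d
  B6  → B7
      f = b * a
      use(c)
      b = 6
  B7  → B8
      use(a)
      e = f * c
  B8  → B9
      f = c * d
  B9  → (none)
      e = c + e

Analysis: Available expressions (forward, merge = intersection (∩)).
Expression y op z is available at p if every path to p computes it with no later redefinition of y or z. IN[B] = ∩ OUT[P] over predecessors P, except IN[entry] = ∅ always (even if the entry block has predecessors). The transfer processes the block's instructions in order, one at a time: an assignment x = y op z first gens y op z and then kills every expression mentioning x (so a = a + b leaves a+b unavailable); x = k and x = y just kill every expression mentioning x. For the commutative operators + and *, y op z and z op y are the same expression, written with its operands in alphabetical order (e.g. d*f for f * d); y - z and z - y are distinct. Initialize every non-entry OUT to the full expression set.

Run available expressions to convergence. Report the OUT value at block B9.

Converged values:
  B0:   IN={}   OUT={}
  B1:   IN={}   OUT={c+d}
  B2:   IN={}   OUT={c+d}
  B3:   IN={c+d}   OUT={c+d, d*f}
  B4:   IN={c+d, d*f}   OUT={d*f}
  B5:   IN={}   OUT={}
  B6:   IN={}   OUT={}
  B7:   IN={}   OUT={c*f}
  B8:   IN={}   OUT={c*d}
  B9:   IN={c*d}   OUT={c*d}

Merge at B9: IN[B9] = OUT[B8] = {c*d}
Applying B9's transfer function to that IN value gives OUT[B9] (row B9 above).

Answer: {c*d}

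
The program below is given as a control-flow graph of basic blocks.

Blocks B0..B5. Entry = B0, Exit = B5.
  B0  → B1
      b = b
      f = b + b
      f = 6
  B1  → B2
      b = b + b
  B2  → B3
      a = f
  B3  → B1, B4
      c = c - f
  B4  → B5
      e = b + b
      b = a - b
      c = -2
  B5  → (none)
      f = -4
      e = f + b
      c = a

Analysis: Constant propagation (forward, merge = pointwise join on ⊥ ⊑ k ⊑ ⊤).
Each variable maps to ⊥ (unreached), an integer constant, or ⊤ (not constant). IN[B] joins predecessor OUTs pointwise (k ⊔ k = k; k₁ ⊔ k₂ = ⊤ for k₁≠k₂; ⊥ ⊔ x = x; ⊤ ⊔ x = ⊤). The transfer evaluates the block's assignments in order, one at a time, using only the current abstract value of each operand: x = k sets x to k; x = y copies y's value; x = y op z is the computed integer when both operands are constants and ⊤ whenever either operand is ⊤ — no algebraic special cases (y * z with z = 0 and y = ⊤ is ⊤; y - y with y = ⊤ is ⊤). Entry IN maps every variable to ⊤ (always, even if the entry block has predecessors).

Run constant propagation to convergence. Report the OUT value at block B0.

Answer: {a: ⊤, b: ⊤, c: ⊤, d: ⊤, e: ⊤, f: 6}

Derivation:
Per-block solution:
  B0:   IN=(all ⊤)   OUT={f:6; rest ⊤}
  B1:   IN={f:6; rest ⊤}   OUT={f:6; rest ⊤}
  B2:   IN={f:6; rest ⊤}   OUT={a:6, f:6; rest ⊤}
  B3:   IN={a:6, f:6; rest ⊤}   OUT={a:6, f:6; rest ⊤}
  B4:   IN={a:6, f:6; rest ⊤}   OUT={a:6, c:-2, f:6; rest ⊤}
  B5:   IN={a:6, c:-2, f:6; rest ⊤}   OUT={a:6, c:6, f:-4; rest ⊤}

B0 is the boundary node: IN[B0] = {a: ⊤, b: ⊤, c: ⊤, d: ⊤, e: ⊤, f: ⊤}
Applying B0's transfer function to that IN value gives OUT[B0] (row B0 above).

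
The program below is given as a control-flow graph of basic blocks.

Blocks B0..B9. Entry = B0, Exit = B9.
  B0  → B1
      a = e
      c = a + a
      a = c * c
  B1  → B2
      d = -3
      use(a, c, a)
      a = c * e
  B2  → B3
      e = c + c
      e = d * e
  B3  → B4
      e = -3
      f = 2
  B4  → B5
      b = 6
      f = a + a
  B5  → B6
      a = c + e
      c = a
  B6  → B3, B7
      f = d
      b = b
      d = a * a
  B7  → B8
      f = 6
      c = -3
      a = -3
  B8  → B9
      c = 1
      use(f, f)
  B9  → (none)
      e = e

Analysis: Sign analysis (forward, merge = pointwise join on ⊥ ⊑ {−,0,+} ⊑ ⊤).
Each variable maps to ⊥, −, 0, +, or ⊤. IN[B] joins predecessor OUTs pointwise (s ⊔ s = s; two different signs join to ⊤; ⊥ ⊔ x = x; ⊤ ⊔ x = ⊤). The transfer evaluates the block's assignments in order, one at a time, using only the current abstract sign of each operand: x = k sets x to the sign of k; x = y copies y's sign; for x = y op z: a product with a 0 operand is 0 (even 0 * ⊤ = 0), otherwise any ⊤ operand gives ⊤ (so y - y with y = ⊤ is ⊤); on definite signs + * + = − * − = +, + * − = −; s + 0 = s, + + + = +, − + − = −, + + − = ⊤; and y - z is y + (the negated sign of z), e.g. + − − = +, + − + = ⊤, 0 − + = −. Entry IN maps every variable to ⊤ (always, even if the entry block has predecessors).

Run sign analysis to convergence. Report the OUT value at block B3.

Per-block solution:
  B0:  IN=(all ⊤)  OUT=(all ⊤)
  B1:  IN=(all ⊤)  OUT={d:-; rest ⊤}
  B2:  IN={d:-; rest ⊤}  OUT={d:-; rest ⊤}
  B3:  IN=(all ⊤)  OUT={e:-, f:+; rest ⊤}
  B4:  IN={e:-, f:+; rest ⊤}  OUT={b:+, e:-; rest ⊤}
  B5:  IN={b:+, e:-; rest ⊤}  OUT={b:+, e:-; rest ⊤}
  B6:  IN={b:+, e:-; rest ⊤}  OUT={b:+, e:-; rest ⊤}
  B7:  IN={b:+, e:-; rest ⊤}  OUT={a:-, b:+, c:-, e:-, f:+; rest ⊤}
  B8:  IN={a:-, b:+, c:-, e:-, f:+; rest ⊤}  OUT={a:-, b:+, c:+, e:-, f:+; rest ⊤}
  B9:  IN={a:-, b:+, c:+, e:-, f:+; rest ⊤}  OUT={a:-, b:+, c:+, e:-, f:+; rest ⊤}

Merge at B3: IN[B3] = OUT[B2] ⊔ OUT[B6] = {a: ⊤, b: ⊤, c: ⊤, d: ⊤, e: ⊤, f: ⊤}
Applying B3's transfer function to that IN value gives OUT[B3] (row B3 above).

Answer: {a: ⊤, b: ⊤, c: ⊤, d: ⊤, e: -, f: +}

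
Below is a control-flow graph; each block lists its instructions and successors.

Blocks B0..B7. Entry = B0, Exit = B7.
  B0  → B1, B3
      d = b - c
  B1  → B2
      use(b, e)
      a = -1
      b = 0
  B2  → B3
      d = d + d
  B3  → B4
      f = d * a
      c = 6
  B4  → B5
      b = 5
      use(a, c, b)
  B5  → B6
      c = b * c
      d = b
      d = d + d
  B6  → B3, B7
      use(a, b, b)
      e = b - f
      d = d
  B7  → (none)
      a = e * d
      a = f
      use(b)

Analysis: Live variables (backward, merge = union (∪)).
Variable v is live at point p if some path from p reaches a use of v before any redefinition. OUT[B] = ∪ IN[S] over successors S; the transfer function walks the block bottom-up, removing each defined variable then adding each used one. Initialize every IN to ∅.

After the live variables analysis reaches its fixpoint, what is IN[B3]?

Converged values:
  B0:  IN={a, b, c, e}  OUT={a, b, d, e}
  B1:  IN={b, d, e}  OUT={a, d}
  B2:  IN={a, d}  OUT={a, d}
  B3:  IN={a, d}  OUT={a, c, f}
  B4:  IN={a, c, f}  OUT={a, b, c, f}
  B5:  IN={a, b, c, f}  OUT={a, b, d, f}
  B6:  IN={a, b, d, f}  OUT={a, b, d, e, f}
  B7:  IN={b, d, e, f}  OUT={}

Merge at B3: OUT[B3] = IN[B4] = {a, c, f}
Applying B3's transfer function to that OUT value gives IN[B3] (row B3 above).

Answer: {a, d}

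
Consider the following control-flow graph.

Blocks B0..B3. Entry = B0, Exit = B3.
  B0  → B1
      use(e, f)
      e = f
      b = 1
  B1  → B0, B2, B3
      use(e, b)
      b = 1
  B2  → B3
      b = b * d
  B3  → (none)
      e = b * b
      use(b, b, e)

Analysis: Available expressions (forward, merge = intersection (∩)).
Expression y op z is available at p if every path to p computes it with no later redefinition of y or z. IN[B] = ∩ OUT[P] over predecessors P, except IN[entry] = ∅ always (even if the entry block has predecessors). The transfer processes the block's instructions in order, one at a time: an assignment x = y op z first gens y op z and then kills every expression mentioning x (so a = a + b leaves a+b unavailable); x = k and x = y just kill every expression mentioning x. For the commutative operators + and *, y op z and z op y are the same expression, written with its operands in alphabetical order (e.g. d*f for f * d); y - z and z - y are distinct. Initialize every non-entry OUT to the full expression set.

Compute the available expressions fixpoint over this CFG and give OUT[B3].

Fixpoint table:
  B0:  IN={}  OUT={}
  B1:  IN={}  OUT={}
  B2:  IN={}  OUT={}
  B3:  IN={}  OUT={b*b}

Merge at B3: IN[B3] = OUT[B1] ∩ OUT[B2] = {}
Applying B3's transfer function to that IN value gives OUT[B3] (row B3 above).

Answer: {b*b}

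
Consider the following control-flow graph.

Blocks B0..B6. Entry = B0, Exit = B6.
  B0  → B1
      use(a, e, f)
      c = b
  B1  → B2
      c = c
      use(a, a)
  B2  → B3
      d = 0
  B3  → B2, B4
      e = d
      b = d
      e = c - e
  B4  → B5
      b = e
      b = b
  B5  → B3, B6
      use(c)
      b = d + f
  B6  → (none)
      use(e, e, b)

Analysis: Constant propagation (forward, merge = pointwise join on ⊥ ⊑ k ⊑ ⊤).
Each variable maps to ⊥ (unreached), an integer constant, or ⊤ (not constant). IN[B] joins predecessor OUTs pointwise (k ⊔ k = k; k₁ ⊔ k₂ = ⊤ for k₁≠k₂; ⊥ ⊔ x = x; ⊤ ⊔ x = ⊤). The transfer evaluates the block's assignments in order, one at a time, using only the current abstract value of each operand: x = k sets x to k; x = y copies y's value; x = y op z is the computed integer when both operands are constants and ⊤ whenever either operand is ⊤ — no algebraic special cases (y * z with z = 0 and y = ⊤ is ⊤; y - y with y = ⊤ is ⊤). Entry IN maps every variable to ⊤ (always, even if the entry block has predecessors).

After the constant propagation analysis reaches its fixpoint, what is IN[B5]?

Answer: {a: ⊤, b: ⊤, c: ⊤, d: 0, e: ⊤, f: ⊤}

Working:
Per-block solution:
  B0: | IN=(all ⊤) | OUT=(all ⊤)
  B1: | IN=(all ⊤) | OUT=(all ⊤)
  B2: | IN=(all ⊤) | OUT={d:0; rest ⊤}
  B3: | IN={d:0; rest ⊤} | OUT={b:0, d:0; rest ⊤}
  B4: | IN={b:0, d:0; rest ⊤} | OUT={d:0; rest ⊤}
  B5: | IN={d:0; rest ⊤} | OUT={d:0; rest ⊤}
  B6: | IN={d:0; rest ⊤} | OUT={d:0; rest ⊤}

Merge at B5: IN[B5] = OUT[B4] = {a: ⊤, b: ⊤, c: ⊤, d: 0, e: ⊤, f: ⊤}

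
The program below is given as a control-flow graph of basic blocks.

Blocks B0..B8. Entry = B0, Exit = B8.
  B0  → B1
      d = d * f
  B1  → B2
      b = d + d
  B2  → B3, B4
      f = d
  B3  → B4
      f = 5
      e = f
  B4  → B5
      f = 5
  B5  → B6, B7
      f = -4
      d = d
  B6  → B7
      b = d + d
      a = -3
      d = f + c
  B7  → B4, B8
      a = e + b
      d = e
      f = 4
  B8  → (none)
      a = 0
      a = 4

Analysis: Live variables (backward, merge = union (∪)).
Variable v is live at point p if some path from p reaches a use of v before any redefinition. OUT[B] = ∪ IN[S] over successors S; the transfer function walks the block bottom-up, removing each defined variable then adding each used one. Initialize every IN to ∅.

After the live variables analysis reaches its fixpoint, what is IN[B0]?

Answer: {c, d, e, f}

Working:
Per-block solution:
  B0:  IN={c, d, e, f}  OUT={c, d, e}
  B1:  IN={c, d, e}  OUT={b, c, d, e}
  B2:  IN={b, c, d, e}  OUT={b, c, d, e}
  B3:  IN={b, c, d}  OUT={b, c, d, e}
  B4:  IN={b, c, d, e}  OUT={b, c, d, e}
  B5:  IN={b, c, d, e}  OUT={b, c, d, e, f}
  B6:  IN={c, d, e, f}  OUT={b, c, e}
  B7:  IN={b, c, e}  OUT={b, c, d, e}
  B8:  IN={}  OUT={}

Merge at B0: OUT[B0] = IN[B1] = {c, d, e}
Applying B0's transfer function to that OUT value gives IN[B0] (row B0 above).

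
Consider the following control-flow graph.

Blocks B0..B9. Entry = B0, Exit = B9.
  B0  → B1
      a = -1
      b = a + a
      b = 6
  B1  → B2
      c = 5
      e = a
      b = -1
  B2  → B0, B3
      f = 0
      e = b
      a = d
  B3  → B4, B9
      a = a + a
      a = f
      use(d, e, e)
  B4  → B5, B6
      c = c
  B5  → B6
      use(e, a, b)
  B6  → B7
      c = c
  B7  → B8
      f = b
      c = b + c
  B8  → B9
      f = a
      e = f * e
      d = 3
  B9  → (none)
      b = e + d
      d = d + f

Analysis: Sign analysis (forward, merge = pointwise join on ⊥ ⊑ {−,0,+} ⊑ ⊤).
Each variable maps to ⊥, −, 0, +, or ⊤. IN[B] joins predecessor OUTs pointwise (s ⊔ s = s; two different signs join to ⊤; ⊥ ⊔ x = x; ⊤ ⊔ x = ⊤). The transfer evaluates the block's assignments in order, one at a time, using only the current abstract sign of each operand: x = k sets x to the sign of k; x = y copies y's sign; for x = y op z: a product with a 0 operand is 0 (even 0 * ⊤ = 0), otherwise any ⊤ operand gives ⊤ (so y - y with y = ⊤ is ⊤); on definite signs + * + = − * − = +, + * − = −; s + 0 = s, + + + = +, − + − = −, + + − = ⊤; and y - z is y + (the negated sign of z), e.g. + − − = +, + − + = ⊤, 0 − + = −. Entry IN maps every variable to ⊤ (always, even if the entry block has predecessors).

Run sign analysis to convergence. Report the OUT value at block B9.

Answer: {a: 0, b: ⊤, c: ⊤, d: ⊤, e: ⊤, f: 0}

Trace:
Converged values:
  B0:   IN=(all ⊤)   OUT={a:-, b:+; rest ⊤}
  B1:   IN={a:-, b:+; rest ⊤}   OUT={a:-, b:-, c:+, e:-; rest ⊤}
  B2:   IN={a:-, b:-, c:+, e:-; rest ⊤}   OUT={b:-, c:+, e:-, f:0; rest ⊤}
  B3:   IN={b:-, c:+, e:-, f:0; rest ⊤}   OUT={a:0, b:-, c:+, e:-, f:0; rest ⊤}
  B4:   IN={a:0, b:-, c:+, e:-, f:0; rest ⊤}   OUT={a:0, b:-, c:+, e:-, f:0; rest ⊤}
  B5:   IN={a:0, b:-, c:+, e:-, f:0; rest ⊤}   OUT={a:0, b:-, c:+, e:-, f:0; rest ⊤}
  B6:   IN={a:0, b:-, c:+, e:-, f:0; rest ⊤}   OUT={a:0, b:-, c:+, e:-, f:0; rest ⊤}
  B7:   IN={a:0, b:-, c:+, e:-, f:0; rest ⊤}   OUT={a:0, b:-, e:-, f:-; rest ⊤}
  B8:   IN={a:0, b:-, e:-, f:-; rest ⊤}   OUT={a:0, b:-, d:+, e:0, f:0; rest ⊤}
  B9:   IN={a:0, b:-, f:0; rest ⊤}   OUT={a:0, f:0; rest ⊤}

Merge at B9: IN[B9] = OUT[B3] ⊔ OUT[B8] = {a: 0, b: -, c: ⊤, d: ⊤, e: ⊤, f: 0}
Applying B9's transfer function to that IN value gives OUT[B9] (row B9 above).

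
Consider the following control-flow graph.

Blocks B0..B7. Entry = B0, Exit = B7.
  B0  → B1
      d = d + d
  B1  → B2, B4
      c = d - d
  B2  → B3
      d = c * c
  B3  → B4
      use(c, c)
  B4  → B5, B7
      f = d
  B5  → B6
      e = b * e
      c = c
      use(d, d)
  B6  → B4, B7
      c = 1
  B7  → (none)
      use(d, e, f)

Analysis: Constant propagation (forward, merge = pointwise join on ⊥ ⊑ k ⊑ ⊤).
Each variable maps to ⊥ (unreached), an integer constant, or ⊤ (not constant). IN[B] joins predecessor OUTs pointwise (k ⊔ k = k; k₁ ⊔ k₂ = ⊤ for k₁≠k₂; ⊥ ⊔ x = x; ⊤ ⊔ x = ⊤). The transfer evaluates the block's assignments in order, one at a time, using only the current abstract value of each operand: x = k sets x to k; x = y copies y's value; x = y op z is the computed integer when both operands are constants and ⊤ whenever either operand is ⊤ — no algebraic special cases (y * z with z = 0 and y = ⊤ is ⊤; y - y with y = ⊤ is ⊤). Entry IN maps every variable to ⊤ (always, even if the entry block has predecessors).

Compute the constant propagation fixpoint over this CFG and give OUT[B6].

Answer: {a: ⊤, b: ⊤, c: 1, d: ⊤, e: ⊤, f: ⊤}

Trace:
Fixpoint table:
  B0:   IN=(all ⊤)   OUT=(all ⊤)
  B1:   IN=(all ⊤)   OUT=(all ⊤)
  B2:   IN=(all ⊤)   OUT=(all ⊤)
  B3:   IN=(all ⊤)   OUT=(all ⊤)
  B4:   IN=(all ⊤)   OUT=(all ⊤)
  B5:   IN=(all ⊤)   OUT=(all ⊤)
  B6:   IN=(all ⊤)   OUT={c:1; rest ⊤}
  B7:   IN=(all ⊤)   OUT=(all ⊤)

Merge at B6: IN[B6] = OUT[B5] = {a: ⊤, b: ⊤, c: ⊤, d: ⊤, e: ⊤, f: ⊤}
Applying B6's transfer function to that IN value gives OUT[B6] (row B6 above).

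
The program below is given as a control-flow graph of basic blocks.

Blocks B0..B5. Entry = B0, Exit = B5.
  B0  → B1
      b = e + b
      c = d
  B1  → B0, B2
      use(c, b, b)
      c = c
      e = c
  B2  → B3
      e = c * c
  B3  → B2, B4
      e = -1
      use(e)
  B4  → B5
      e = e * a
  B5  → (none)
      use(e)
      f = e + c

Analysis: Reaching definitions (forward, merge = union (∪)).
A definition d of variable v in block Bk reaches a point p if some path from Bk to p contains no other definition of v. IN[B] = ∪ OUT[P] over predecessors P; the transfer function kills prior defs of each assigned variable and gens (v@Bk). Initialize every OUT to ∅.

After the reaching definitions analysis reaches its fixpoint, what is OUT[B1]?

Answer: {b@B0, c@B1, e@B1}

Derivation:
Fixpoint table:
  B0: | IN={b@B0, c@B1, e@B1} | OUT={b@B0, c@B0, e@B1}
  B1: | IN={b@B0, c@B0, e@B1} | OUT={b@B0, c@B1, e@B1}
  B2: | IN={b@B0, c@B1, e@B1, e@B3} | OUT={b@B0, c@B1, e@B2}
  B3: | IN={b@B0, c@B1, e@B2} | OUT={b@B0, c@B1, e@B3}
  B4: | IN={b@B0, c@B1, e@B3} | OUT={b@B0, c@B1, e@B4}
  B5: | IN={b@B0, c@B1, e@B4} | OUT={b@B0, c@B1, e@B4, f@B5}

Merge at B1: IN[B1] = OUT[B0] = {b@B0, c@B0, e@B1}
Applying B1's transfer function to that IN value gives OUT[B1] (row B1 above).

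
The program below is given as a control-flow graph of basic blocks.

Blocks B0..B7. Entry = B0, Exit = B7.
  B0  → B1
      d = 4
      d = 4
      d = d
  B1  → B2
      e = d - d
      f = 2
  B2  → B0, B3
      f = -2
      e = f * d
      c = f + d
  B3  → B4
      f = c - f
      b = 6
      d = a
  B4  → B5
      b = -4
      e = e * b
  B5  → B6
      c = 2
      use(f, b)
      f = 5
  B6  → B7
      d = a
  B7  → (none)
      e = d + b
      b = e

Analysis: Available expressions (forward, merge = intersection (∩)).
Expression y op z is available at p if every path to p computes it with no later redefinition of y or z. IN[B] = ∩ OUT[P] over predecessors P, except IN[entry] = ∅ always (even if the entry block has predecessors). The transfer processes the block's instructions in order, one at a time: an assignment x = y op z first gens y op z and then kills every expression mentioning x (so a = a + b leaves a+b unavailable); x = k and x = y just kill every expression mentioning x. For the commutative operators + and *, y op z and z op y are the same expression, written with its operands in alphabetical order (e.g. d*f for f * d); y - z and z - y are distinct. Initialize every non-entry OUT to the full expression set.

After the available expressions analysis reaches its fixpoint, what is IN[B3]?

Converged values:
  B0: | IN={} | OUT={}
  B1: | IN={} | OUT={d-d}
  B2: | IN={d-d} | OUT={d*f, d+f, d-d}
  B3: | IN={d*f, d+f, d-d} | OUT={}
  B4: | IN={} | OUT={}
  B5: | IN={} | OUT={}
  B6: | IN={} | OUT={}
  B7: | IN={} | OUT={}

Merge at B3: IN[B3] = OUT[B2] = {d*f, d+f, d-d}

Answer: {d*f, d+f, d-d}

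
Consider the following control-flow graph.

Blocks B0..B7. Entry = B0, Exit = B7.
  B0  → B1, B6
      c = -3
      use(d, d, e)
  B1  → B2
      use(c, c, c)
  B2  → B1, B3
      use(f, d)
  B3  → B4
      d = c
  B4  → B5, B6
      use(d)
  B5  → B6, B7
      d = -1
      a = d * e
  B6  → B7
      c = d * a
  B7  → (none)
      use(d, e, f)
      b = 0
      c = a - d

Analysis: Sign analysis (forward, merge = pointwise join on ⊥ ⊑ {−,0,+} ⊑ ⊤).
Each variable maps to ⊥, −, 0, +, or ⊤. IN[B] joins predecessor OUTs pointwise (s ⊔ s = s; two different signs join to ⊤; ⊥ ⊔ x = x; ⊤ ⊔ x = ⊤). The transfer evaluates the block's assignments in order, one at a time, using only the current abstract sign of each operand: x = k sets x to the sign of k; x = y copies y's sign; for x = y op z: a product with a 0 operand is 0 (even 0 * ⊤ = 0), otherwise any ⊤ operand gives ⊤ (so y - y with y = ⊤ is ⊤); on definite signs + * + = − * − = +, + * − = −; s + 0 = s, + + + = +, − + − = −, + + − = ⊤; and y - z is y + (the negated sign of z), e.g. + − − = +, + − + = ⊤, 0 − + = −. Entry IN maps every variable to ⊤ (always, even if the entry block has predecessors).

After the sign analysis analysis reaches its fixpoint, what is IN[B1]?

Per-block solution:
  B0:   IN=(all ⊤)   OUT={c:-; rest ⊤}
  B1:   IN={c:-; rest ⊤}   OUT={c:-; rest ⊤}
  B2:   IN={c:-; rest ⊤}   OUT={c:-; rest ⊤}
  B3:   IN={c:-; rest ⊤}   OUT={c:-, d:-; rest ⊤}
  B4:   IN={c:-, d:-; rest ⊤}   OUT={c:-, d:-; rest ⊤}
  B5:   IN={c:-, d:-; rest ⊤}   OUT={c:-, d:-; rest ⊤}
  B6:   IN={c:-; rest ⊤}   OUT=(all ⊤)
  B7:   IN=(all ⊤)   OUT={b:0; rest ⊤}

Merge at B1: IN[B1] = OUT[B0] ⊔ OUT[B2] = {a: ⊤, b: ⊤, c: -, d: ⊤, e: ⊤, f: ⊤}

Answer: {a: ⊤, b: ⊤, c: -, d: ⊤, e: ⊤, f: ⊤}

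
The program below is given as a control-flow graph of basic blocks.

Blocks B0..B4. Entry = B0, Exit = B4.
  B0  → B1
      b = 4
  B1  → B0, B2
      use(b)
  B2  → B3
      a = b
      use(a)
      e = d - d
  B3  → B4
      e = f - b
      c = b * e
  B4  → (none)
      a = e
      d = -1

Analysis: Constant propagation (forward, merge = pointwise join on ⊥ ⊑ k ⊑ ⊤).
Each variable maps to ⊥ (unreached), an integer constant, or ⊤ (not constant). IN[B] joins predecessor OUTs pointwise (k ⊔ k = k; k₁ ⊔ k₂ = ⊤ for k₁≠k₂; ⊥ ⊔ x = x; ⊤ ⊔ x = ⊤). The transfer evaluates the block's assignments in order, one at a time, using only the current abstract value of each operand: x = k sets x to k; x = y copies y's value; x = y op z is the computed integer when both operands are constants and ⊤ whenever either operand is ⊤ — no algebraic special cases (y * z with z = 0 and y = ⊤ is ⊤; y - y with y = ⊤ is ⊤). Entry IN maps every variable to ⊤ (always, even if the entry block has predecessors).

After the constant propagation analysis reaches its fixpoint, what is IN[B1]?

Converged values:
  B0:  IN=(all ⊤)  OUT={b:4; rest ⊤}
  B1:  IN={b:4; rest ⊤}  OUT={b:4; rest ⊤}
  B2:  IN={b:4; rest ⊤}  OUT={a:4, b:4; rest ⊤}
  B3:  IN={a:4, b:4; rest ⊤}  OUT={a:4, b:4; rest ⊤}
  B4:  IN={a:4, b:4; rest ⊤}  OUT={b:4, d:-1; rest ⊤}

Merge at B1: IN[B1] = OUT[B0] = {a: ⊤, b: 4, c: ⊤, d: ⊤, e: ⊤, f: ⊤}

Answer: {a: ⊤, b: 4, c: ⊤, d: ⊤, e: ⊤, f: ⊤}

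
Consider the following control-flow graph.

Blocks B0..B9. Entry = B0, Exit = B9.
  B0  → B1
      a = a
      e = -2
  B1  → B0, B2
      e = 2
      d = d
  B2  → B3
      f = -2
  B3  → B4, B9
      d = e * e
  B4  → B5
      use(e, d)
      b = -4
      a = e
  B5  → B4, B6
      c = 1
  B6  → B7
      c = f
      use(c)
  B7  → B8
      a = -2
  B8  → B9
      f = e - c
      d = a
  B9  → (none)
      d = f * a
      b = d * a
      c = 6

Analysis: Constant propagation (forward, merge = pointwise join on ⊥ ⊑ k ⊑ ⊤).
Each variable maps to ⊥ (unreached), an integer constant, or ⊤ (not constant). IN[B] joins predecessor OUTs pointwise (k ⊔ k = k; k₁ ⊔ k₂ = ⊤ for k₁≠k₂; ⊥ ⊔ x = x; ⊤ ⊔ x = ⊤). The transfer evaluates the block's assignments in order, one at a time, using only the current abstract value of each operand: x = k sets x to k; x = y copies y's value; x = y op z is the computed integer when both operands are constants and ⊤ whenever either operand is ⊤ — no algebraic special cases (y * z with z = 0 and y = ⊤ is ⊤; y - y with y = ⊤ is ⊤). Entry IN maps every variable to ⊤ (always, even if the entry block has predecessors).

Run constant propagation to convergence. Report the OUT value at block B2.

Answer: {a: ⊤, b: ⊤, c: ⊤, d: ⊤, e: 2, f: -2}

Derivation:
Converged values:
  B0: | IN=(all ⊤) | OUT={e:-2; rest ⊤}
  B1: | IN={e:-2; rest ⊤} | OUT={e:2; rest ⊤}
  B2: | IN={e:2; rest ⊤} | OUT={e:2, f:-2; rest ⊤}
  B3: | IN={e:2, f:-2; rest ⊤} | OUT={d:4, e:2, f:-2; rest ⊤}
  B4: | IN={d:4, e:2, f:-2; rest ⊤} | OUT={a:2, b:-4, d:4, e:2, f:-2; rest ⊤}
  B5: | IN={a:2, b:-4, d:4, e:2, f:-2; rest ⊤} | OUT={a:2, b:-4, c:1, d:4, e:2, f:-2; rest ⊤}
  B6: | IN={a:2, b:-4, c:1, d:4, e:2, f:-2; rest ⊤} | OUT={a:2, b:-4, c:-2, d:4, e:2, f:-2; rest ⊤}
  B7: | IN={a:2, b:-4, c:-2, d:4, e:2, f:-2; rest ⊤} | OUT={a:-2, b:-4, c:-2, d:4, e:2, f:-2; rest ⊤}
  B8: | IN={a:-2, b:-4, c:-2, d:4, e:2, f:-2; rest ⊤} | OUT={a:-2, b:-4, c:-2, d:-2, e:2, f:4; rest ⊤}
  B9: | IN={e:2; rest ⊤} | OUT={c:6, e:2; rest ⊤}

Merge at B2: IN[B2] = OUT[B1] = {a: ⊤, b: ⊤, c: ⊤, d: ⊤, e: 2, f: ⊤}
Applying B2's transfer function to that IN value gives OUT[B2] (row B2 above).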